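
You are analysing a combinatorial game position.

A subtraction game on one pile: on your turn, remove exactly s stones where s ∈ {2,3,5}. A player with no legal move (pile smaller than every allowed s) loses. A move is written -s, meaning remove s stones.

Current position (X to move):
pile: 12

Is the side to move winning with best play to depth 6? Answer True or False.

X winning at [12]: True

ply 1, X at 12 | -2=-1→10; -3=-1→9; -5=+1→7*
ply 2, O at 7 | -2=-1→5*; -3=-1→4; -5=-1→2
ply 3, X at 5 | -2=-1→3; -3=-1→2; -5=+1→0*
ply 4: 0 is terminal -1 (O); from 12 depth 6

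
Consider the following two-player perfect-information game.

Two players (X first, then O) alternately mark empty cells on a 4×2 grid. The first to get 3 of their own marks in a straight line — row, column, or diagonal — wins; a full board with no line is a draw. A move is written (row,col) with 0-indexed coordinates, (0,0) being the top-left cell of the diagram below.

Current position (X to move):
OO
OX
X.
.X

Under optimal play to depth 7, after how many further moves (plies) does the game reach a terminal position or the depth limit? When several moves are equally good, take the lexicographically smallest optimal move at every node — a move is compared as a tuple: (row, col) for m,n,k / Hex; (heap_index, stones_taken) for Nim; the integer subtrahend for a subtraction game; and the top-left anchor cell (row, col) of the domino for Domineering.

ply 1, X at OO/OX/X./.X | (2,1)=+1→OO/OX/XX/.X*; (3,0)=+0→OO/OX/X./XX
ply 2: OO/OX/XX/.X is terminal -1 (O); from OO/OX/X./.X depth 7

PV length from [OO/OX/X./.X]: 1 ply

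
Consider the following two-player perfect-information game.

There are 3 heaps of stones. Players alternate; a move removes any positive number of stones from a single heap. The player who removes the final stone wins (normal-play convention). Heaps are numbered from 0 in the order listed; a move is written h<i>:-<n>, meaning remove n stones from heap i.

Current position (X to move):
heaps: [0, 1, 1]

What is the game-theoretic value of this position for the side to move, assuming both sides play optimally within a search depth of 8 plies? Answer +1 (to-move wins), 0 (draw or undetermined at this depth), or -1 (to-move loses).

[(0,1,1)] X move#1: h1:-1:-1/(0,0,1)*, h2:-1:-1/(0,1,0)
[(0,0,1)] O move#2: h2:-1:+1/(0,0,0)*
[(0,0,0)] end (terminal -1, X#3); searched (0,1,1) to 8

value((0,1,1), X) = -1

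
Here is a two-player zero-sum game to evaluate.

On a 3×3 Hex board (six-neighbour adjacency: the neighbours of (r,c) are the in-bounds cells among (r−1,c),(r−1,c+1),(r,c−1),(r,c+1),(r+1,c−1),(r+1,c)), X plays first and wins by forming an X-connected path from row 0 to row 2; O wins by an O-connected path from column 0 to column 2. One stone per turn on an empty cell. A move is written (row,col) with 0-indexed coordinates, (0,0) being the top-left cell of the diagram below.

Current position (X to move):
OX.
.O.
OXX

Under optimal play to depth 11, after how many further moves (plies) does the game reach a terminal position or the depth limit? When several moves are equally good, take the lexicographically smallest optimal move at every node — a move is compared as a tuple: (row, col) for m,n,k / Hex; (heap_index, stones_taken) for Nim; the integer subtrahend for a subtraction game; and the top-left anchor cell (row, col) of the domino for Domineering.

p1 X@[OX./.O./OXX]: (0,2)[OXX/.O./OXX]-1* (1,0)[OX./XO./OXX]-1 (1,2)[OX./.OX/OXX]-1
p2 O@[OXX/.O./OXX]: (1,0)[OXX/OO./OXX]-1 (1,2)[OXX/.OO/OXX]+1*
p3 X@[OXX/.OO/OXX] terminal -1; root [OX./.O./OXX] d11

PV length from [OX./.O./OXX]: 2 plies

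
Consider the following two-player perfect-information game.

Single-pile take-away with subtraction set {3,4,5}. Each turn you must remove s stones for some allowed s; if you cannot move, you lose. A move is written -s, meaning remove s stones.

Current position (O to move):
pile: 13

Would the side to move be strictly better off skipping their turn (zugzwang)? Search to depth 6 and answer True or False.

ply 1, O at 13 | -3=+1→10*; -4=+1→9; -5=+1→8
ply 2, X at 10 | -3=-1→7*; -4=-1→6; -5=-1→5
ply 3, O at 7 | -3=-1→4; -4=-1→3; -5=+1→2*
ply 4: 2 is terminal -1 (X); from 13 depth 6
if O skipped the turn, X would face:
~ ply 1, X at 13 | -3=+1→10*; -4=+1→9; -5=+1→8
~ ply 2, O at 10 | -3=-1→7*; -4=-1→6; -5=-1→5
~ ply 3, X at 7 | -3=-1→4; -4=-1→3; -5=+1→2*
~ ply 4: 2 is terminal -1 (O); from 13 depth 6
compare (O): move=+1 vs pass=-1

zugzwang(13, O) = False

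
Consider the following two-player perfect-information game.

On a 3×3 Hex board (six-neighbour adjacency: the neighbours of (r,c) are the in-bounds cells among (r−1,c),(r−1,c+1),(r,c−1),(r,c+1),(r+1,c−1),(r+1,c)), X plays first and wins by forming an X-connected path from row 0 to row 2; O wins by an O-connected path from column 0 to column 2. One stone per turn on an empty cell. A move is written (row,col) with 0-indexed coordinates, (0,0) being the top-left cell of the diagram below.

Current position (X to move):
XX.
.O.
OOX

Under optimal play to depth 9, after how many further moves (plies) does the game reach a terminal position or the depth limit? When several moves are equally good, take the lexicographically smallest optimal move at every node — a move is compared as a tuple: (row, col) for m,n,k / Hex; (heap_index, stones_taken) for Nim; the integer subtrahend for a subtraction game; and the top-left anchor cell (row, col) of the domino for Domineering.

PV length from [XX./.O./OOX]: 2 plies

[XX./.O./OOX] X move#1: (0,2):-1/XXX/.O./OOX*, (1,0):-1/XX./XO./OOX, (1,2):-1/XX./.OX/OOX
[XXX/.O./OOX] O move#2: (1,0):-1/XXX/OO./OOX, (1,2):+1/XXX/.OO/OOX*
[XXX/.OO/OOX] end (terminal -1, X#3); searched XX./.O./OOX to 9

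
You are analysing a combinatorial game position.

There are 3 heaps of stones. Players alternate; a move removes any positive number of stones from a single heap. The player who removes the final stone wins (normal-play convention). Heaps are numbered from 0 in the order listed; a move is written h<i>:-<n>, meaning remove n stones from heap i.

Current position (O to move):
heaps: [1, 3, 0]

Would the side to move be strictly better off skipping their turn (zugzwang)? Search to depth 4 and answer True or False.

zugzwang((1,3,0), O) = False

[(1,3,0)] O move#1: h0:-1:-1/(0,3,0), h1:-1:-1/(1,2,0), h1:-2:+1/(1,1,0)*, h1:-3:-1/(1,0,0)
[(1,1,0)] X move#2: h0:-1:-1/(0,1,0)*, h1:-1:-1/(1,0,0)
[(0,1,0)] O move#3: h1:-1:+1/(0,0,0)*
[(0,0,0)] end (terminal -1, X#4); searched (1,3,0) to 4
if O skipped the turn, X would face:
~ [(1,3,0)] X move#1: h0:-1:-1/(0,3,0), h1:-1:-1/(1,2,0), h1:-2:+1/(1,1,0)*, h1:-3:-1/(1,0,0)
~ [(1,1,0)] O move#2: h0:-1:-1/(0,1,0)*, h1:-1:-1/(1,0,0)
~ [(0,1,0)] X move#3: h1:-1:+1/(0,0,0)*
~ [(0,0,0)] end (terminal -1, O#4); searched (1,3,0) to 4
compare (O): move=+1 vs pass=-1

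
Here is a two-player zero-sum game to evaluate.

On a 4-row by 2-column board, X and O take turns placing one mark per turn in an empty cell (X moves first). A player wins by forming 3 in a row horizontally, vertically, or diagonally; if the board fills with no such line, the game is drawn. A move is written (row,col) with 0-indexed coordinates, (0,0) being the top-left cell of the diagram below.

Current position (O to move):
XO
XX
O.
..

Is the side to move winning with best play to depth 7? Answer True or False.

[XO/XX/O./..] O move#1: (2,1):+0/XO/XX/OO/..*, (3,0):+0/XO/XX/O./O., (3,1):+0/XO/XX/O./.O
[XO/XX/OO/..] X move#2: (3,0):+0/XO/XX/OO/X.*, (3,1):+0/XO/XX/OO/.X
[XO/XX/OO/X.] O move#3: (3,1):+0/XO/XX/OO/XO*
[XO/XX/OO/XO] end (terminal +0, X#4); searched XO/XX/O./.. to 7

O winning at [XO/XX/O./..]: False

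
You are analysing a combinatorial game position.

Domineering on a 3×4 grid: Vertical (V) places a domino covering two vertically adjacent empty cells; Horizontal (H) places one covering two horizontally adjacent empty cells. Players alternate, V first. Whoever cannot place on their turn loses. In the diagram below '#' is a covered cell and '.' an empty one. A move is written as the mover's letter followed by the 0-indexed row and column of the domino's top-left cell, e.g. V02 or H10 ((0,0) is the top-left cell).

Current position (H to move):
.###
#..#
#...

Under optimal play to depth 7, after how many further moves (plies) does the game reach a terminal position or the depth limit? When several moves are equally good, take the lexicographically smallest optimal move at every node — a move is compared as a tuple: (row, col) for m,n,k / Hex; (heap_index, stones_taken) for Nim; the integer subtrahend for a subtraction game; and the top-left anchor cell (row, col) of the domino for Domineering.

ply 1, H at .###/#..#/#... | H11=+1→.###/####/#...*; H21=+1→.###/#..#/###.; H22=-1→.###/#..#/#.##
ply 2: .###/####/#... is terminal -1 (V); from .###/#..#/#... depth 7

PV length from [.###/#..#/#...]: 1 ply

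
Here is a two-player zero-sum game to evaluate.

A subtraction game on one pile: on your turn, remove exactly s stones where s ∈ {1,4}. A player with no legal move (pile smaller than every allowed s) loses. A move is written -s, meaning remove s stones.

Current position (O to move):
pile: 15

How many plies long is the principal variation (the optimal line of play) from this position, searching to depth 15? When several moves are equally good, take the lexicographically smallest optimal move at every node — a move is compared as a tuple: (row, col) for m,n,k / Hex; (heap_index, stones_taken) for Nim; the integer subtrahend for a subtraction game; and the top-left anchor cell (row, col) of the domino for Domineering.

p1 O@[15]: -1[14]-1* -4[11]-1
p2 X@[14]: -1[13]-1 -4[10]+1*
p3 O@[10]: -1[9]-1* -4[6]-1
p4 X@[9]: -1[8]-1 -4[5]+1*
p5 O@[5]: -1[4]-1* -4[1]-1
p6 X@[4]: -1[3]-1 -4[0]+1*
p7 O@[0] terminal -1; root [15] d15

PV length from [15]: 6 plies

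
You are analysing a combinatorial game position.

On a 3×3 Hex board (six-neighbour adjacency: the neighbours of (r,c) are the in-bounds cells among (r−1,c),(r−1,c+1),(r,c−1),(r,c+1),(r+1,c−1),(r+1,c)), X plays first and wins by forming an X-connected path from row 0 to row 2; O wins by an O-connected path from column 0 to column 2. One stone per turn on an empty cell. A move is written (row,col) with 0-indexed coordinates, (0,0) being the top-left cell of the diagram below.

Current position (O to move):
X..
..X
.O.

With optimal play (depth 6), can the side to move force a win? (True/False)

ply 1, O at X../..X/.O. | (0,1)=-1→XO./..X/.O.; (0,2)=-1→X.O/..X/.O.; (1,0)=-1→X../O.X/.O.; (1,1)=+1→X../.OX/.O.*; (2,0)=-1→X../..X/OO.; (2,2)=-1→X../..X/.OO
ply 2, X at X../.OX/.O. | (0,1)=-1→XX./.OX/.O.*; (0,2)=-1→X.X/.OX/.O.; (1,0)=-1→X../XOX/.O.; (2,0)=-1→X../.OX/XO.; (2,2)=-1→X../.OX/.OX
ply 3, O at XX./.OX/.O. | (0,2)=+1→XXO/.OX/.O.*; (1,0)=+1→XX./OOX/.O.; (2,0)=+1→XX./.OX/OO.; (2,2)=+1→XX./.OX/.OO
ply 4, X at XXO/.OX/.O. | (1,0)=-1→XXO/XOX/.O.*; (2,0)=-1→XXO/.OX/XO.; (2,2)=-1→XXO/.OX/.OX
ply 5, O at XXO/XOX/.O. | (2,0)=+1→XXO/XOX/OO.*; (2,2)=-1→XXO/XOX/.OO
ply 6: XXO/XOX/OO. is terminal -1 (X); from X../..X/.O. depth 6

O winning at [X../..X/.O.]: True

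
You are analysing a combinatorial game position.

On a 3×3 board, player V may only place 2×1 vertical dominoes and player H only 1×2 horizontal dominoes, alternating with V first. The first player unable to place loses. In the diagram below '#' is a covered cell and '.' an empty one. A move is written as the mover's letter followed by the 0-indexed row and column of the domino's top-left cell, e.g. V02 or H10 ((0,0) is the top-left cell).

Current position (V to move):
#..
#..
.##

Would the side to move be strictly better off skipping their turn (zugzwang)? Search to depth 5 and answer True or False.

ply 1, V at #../#../.## | V01=+1→##./##./.##*; V02=+1→#.#/#.#/.##
ply 2: ##./##./.## is terminal -1 (H); from #../#../.## depth 5
pass branch (H moves first from the same position):
  | ply 1, H at #../#../.## | H01=+1→###/#../.##*; H11=+1→#../###/.##
  | ply 2: ###/#../.## is terminal -1 (V); from #../#../.## depth 5
V moving scores +1; V passing scores -1

zugzwang(#../#../.##, V) = False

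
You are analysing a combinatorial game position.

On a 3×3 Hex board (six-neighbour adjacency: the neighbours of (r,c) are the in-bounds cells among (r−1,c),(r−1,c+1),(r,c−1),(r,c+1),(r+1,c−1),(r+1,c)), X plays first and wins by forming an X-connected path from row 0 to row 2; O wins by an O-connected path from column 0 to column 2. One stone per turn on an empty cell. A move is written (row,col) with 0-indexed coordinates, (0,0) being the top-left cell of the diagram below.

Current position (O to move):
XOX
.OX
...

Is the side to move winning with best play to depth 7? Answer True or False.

ply 1, O at XOX/.OX/... | (1,0)=-1→XOX/OOX/...*; (2,0)=-1→XOX/.OX/O..; (2,1)=-1→XOX/.OX/.O.; (2,2)=-1→XOX/.OX/..O
ply 2, X at XOX/OOX/... | (2,0)=+1→XOX/OOX/X..*; (2,1)=+1→XOX/OOX/.X.; (2,2)=+1→XOX/OOX/..X
ply 3, O at XOX/OOX/X.. | (2,1)=-1→XOX/OOX/XO.*; (2,2)=-1→XOX/OOX/X.O
ply 4, X at XOX/OOX/XO. | (2,2)=+1→XOX/OOX/XOX*
ply 5: XOX/OOX/XOX is terminal -1 (O); from XOX/.OX/... depth 7

O winning at [XOX/.OX/...]: False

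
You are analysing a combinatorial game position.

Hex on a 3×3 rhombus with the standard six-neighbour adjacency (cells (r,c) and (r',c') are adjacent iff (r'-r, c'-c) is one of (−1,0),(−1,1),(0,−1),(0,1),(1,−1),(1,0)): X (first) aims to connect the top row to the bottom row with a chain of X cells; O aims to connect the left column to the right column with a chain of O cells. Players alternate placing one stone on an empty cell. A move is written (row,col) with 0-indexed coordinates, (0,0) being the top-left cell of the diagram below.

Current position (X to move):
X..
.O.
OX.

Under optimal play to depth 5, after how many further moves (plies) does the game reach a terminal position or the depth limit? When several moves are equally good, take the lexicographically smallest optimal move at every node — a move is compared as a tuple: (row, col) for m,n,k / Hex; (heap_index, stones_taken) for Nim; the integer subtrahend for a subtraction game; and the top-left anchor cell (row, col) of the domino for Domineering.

p1 X@[X../.O./OX.]: (0,1)[XX./.O./OX.]-1* (0,2)[X.X/.O./OX.]-1 (1,0)[X../XO./OX.]-1 (1,2)[X../.OX/OX.]-1 (2,2)[X../.O./OXX]-1
p2 O@[XX./.O./OX.]: (0,2)[XXO/.O./OX.]+1* (1,0)[XX./OO./OX.]+1 (1,2)[XX./.OO/OX.]+1 (2,2)[XX./.O./OXO]+1
p3 X@[XXO/.O./OX.] terminal -1; root [X../.O./OX.] d5

PV length from [X../.O./OX.]: 2 plies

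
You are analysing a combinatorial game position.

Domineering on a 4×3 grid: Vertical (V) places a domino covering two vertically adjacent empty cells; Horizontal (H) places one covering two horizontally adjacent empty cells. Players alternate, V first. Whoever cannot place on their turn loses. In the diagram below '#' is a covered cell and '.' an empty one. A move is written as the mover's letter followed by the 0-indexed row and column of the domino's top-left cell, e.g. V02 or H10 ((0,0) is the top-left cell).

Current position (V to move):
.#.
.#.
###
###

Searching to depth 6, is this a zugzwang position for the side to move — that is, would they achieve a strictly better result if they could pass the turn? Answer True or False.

[.#./.#./###/###] V move#1: V00:+1/##./##./###/###*, V02:+1/.##/.##/###/###
[##./##./###/###] end (terminal -1, H#2); searched .#./.#./###/### to 6
if V skipped the turn, H would face:
~ [.#./.#./###/###] end (terminal -1, H#1); searched .#./.#./###/### to 6
compare (V): move=+1 vs pass=+1

zugzwang(.#./.#./###/###, V) = False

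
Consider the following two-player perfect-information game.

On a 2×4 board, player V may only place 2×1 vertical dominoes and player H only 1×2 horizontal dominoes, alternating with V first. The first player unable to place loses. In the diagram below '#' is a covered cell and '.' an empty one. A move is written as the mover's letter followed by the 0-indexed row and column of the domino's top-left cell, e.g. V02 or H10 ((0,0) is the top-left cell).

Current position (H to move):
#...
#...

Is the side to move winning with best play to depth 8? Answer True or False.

[#.../#...] H move#1: H01:+1/###./#...*, H02:+1/#.##/#..., H11:+1/#.../###., H12:+1/#.../#.##
[###./#...] V move#2: V03:-1/####/#..#*
[####/#..#] H move#3: H11:+1/####/####*
[####/####] end (terminal -1, V#4); searched #.../#... to 8

H winning at [#.../#...]: True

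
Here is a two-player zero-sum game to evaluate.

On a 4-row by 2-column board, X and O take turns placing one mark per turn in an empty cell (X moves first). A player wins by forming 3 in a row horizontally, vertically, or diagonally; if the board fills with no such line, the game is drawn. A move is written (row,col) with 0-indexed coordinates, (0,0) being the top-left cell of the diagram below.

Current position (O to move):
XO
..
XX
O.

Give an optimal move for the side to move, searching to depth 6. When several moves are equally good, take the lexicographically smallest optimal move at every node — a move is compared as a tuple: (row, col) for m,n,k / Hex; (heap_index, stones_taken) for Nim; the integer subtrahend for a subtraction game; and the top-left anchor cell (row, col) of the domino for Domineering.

p1 O@[XO/../XX/O.]: (1,0)[XO/O./XX/O.]+0* (1,1)[XO/.O/XX/O.]-1 (3,1)[XO/../XX/OO]-1
p2 X@[XO/O./XX/O.]: (1,1)[XO/OX/XX/O.]+0* (3,1)[XO/O./XX/OX]+0
p3 O@[XO/OX/XX/O.]: (3,1)[XO/OX/XX/OO]+0*
p4 X@[XO/OX/XX/OO] terminal +0; root [XO/../XX/O.] d6

O's best at [XO/../XX/O.]: (1,0)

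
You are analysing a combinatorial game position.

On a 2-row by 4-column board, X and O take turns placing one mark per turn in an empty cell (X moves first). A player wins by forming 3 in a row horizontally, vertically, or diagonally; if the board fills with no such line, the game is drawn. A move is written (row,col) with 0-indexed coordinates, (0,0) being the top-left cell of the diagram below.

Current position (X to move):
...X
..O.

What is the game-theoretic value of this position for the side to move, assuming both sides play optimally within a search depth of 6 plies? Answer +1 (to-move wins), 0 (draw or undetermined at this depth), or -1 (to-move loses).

p1 X@[...X/..O.]: (0,0)[X..X/..O.]-1 (0,1)[.X.X/..O.]+0* (0,2)[..XX/..O.]+0 (1,0)[...X/X.O.]+0 (1,1)[...X/.XO.]+0 (1,3)[...X/..OX]+0
p2 O@[.X.X/..O.]: (0,0)[OX.X/..O.]-1 (0,2)[.XOX/..O.]+0* (1,0)[.X.X/O.O.]-1 (1,1)[.X.X/.OO.]-1 (1,3)[.X.X/..OO]-1
p3 X@[.XOX/..O.]: (0,0)[XXOX/..O.]-1 (1,0)[.XOX/X.O.]+0* (1,1)[.XOX/.XO.]+0 (1,3)[.XOX/..OX]+0
p4 O@[.XOX/X.O.]: (0,0)[OXOX/X.O.]+0* (1,1)[.XOX/XOO.]+0 (1,3)[.XOX/X.OO]+0
p5 X@[OXOX/X.O.]: (1,1)[OXOX/XXO.]+0* (1,3)[OXOX/X.OX]+0
p6 O@[OXOX/XXO.]: (1,3)[OXOX/XXOO]+0*
p7 X@[OXOX/XXOO] terminal +0; root [...X/..O.] d6

value(...X/..O., X) = 0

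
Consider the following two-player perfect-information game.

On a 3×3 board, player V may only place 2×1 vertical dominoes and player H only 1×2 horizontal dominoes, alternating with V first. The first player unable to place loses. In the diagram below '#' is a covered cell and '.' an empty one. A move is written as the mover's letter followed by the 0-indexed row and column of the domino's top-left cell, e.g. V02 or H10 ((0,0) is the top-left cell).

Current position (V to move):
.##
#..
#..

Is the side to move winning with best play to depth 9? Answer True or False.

V winning at [.##/#../#..]: True

p1 V@[.##/#../#..]: V11[.##/##./##.]+1* V12[.##/#.#/#.#]+1
p2 H@[.##/##./##.] terminal -1; root [.##/#../#..] d9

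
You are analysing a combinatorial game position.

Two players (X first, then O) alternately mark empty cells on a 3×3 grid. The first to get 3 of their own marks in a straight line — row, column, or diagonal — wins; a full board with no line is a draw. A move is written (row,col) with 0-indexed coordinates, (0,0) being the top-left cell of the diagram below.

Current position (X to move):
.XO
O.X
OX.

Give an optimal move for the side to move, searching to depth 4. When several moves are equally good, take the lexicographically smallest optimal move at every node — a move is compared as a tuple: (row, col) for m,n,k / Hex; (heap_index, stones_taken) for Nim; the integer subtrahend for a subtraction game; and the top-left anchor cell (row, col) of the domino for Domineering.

[.XO/O.X/OX.] X move#1: (0,0):-1/XXO/O.X/OX., (1,1):+1/.XO/OXX/OX.*, (2,2):-1/.XO/O.X/OXX
[.XO/OXX/OX.] end (terminal -1, O#2); searched .XO/O.X/OX. to 4

X's best at [.XO/O.X/OX.]: (1,1)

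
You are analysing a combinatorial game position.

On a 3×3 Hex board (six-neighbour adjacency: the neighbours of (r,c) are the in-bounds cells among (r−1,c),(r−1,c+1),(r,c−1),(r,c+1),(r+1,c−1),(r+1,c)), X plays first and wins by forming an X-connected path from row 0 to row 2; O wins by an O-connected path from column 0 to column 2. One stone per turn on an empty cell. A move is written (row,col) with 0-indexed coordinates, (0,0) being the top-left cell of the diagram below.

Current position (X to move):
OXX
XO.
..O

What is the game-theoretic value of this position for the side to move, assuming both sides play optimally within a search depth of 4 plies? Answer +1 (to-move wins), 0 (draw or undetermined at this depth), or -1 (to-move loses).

[OXX/XO./..O] X move#1: (1,2):+1/OXX/XOX/..O*, (2,0):+1/OXX/XO./X.O, (2,1):+1/OXX/XO./.XO
[OXX/XOX/..O] O move#2: (2,0):-1/OXX/XOX/O.O*, (2,1):-1/OXX/XOX/.OO
[OXX/XOX/O.O] X move#3: (2,1):+1/OXX/XOX/OXO*
[OXX/XOX/OXO] end (terminal -1, O#4); searched OXX/XO./..O to 4

value(OXX/XO./..O, X) = +1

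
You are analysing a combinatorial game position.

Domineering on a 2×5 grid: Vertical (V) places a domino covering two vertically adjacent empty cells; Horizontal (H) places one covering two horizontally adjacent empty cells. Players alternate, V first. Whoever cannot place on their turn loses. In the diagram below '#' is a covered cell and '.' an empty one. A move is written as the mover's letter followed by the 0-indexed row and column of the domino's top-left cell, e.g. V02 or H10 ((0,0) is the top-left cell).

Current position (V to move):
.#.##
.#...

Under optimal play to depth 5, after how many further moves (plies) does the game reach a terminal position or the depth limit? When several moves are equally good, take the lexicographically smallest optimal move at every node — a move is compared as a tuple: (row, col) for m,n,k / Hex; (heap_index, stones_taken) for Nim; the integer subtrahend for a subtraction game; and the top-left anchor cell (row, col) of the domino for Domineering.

[.#.##/.#...] V move#1: V00:-1/##.##/##..., V02:+1/.####/.##..*
[.####/.##..] H move#2: H13:-1/.####/.####*
[.####/.####] V move#3: V00:+1/#####/#####*
[#####/#####] end (terminal -1, H#4); searched .#.##/.#... to 5

PV length from [.#.##/.#...]: 3 plies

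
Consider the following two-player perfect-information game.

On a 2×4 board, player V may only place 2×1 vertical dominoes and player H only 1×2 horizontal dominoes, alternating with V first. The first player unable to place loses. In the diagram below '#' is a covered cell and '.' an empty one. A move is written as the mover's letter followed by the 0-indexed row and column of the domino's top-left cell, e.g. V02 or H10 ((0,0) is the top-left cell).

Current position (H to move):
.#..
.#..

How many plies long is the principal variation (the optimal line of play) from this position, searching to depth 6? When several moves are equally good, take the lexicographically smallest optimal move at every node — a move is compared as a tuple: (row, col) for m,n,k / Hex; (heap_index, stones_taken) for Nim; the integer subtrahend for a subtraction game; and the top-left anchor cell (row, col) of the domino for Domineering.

PV length from [.#../.#..]: 3 plies

[.#../.#..] H move#1: H02:+1/.###/.#..*, H12:+1/.#../.###
[.###/.#..] V move#2: V00:-1/####/##..*
[####/##..] H move#3: H12:+1/####/####*
[####/####] end (terminal -1, V#4); searched .#../.#.. to 6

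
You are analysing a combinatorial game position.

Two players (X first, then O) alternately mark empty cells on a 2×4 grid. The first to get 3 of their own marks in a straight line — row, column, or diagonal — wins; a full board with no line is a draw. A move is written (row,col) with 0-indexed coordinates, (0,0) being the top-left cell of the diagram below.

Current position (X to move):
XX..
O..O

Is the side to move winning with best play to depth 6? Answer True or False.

ply 1, X at XX../O..O | (0,2)=+1→XXX./O..O*; (0,3)=+0→XX.X/O..O; (1,1)=+0→XX../OX.O; (1,2)=+0→XX../O.XO
ply 2: XXX./O..O is terminal -1 (O); from XX../O..O depth 6

X winning at [XX../O..O]: True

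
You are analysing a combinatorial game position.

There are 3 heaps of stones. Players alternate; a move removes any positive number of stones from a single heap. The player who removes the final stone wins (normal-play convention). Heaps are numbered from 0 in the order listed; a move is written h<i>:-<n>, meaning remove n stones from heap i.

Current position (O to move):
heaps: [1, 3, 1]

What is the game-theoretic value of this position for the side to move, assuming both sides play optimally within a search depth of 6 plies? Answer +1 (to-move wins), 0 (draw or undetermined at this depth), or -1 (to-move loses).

value((1,3,1), O) = +1

ply 1, O at (1,3,1) | h0:-1=-1→(0,3,1); h1:-1=-1→(1,2,1); h1:-2=-1→(1,1,1); h1:-3=+1→(1,0,1)*; h2:-1=-1→(1,3,0)
ply 2, X at (1,0,1) | h0:-1=-1→(0,0,1)*; h2:-1=-1→(1,0,0)
ply 3, O at (0,0,1) | h2:-1=+1→(0,0,0)*
ply 4: (0,0,0) is terminal -1 (X); from (1,3,1) depth 6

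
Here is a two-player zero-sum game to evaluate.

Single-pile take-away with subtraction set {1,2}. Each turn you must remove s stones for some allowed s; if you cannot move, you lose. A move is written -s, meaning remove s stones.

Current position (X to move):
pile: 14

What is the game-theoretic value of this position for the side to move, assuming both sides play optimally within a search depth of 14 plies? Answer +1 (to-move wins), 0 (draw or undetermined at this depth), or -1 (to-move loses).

[14] X move#1: -1:-1/13, -2:+1/12*
[12] O move#2: -1:-1/11*, -2:-1/10
[11] X move#3: -1:-1/10, -2:+1/9*
[9] O move#4: -1:-1/8*, -2:-1/7
[8] X move#5: -1:-1/7, -2:+1/6*
[6] O move#6: -1:-1/5*, -2:-1/4
[5] X move#7: -1:-1/4, -2:+1/3*
[3] O move#8: -1:-1/2*, -2:-1/1
[2] X move#9: -1:-1/1, -2:+1/0*
[0] end (terminal -1, O#10); searched 14 to 14

value(14, X) = +1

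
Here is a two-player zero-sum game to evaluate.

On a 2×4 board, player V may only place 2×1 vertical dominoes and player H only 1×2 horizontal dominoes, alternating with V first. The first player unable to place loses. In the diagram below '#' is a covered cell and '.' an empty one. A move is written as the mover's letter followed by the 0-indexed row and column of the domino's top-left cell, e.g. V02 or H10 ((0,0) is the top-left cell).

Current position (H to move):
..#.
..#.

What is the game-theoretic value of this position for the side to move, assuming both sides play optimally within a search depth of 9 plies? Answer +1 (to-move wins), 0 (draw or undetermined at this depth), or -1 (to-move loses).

value(..#./..#., H) = +1

ply 1, H at ..#./..#. | H00=+1→###./..#.*; H10=+1→..#./###.
ply 2, V at ###./..#. | V03=-1→####/..##*
ply 3, H at ####/..## | H10=+1→####/####*
ply 4: ####/#### is terminal -1 (V); from ..#./..#. depth 9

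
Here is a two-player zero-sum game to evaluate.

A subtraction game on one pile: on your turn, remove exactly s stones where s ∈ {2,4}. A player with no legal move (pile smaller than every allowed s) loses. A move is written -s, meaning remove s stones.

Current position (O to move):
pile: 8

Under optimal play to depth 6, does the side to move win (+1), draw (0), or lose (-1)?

[8] O move#1: -2:+1/6*, -4:-1/4
[6] X move#2: -2:-1/4*, -4:-1/2
[4] O move#3: -2:-1/2, -4:+1/0*
[0] end (terminal -1, X#4); searched 8 to 6

value(8, O) = +1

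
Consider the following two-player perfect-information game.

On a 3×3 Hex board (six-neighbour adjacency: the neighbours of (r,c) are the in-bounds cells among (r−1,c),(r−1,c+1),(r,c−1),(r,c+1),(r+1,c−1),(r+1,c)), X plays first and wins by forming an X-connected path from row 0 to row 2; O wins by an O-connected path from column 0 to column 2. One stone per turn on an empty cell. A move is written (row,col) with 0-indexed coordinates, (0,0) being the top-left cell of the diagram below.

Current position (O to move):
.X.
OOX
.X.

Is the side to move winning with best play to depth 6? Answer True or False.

O winning at [.X./OOX/.X.]: True

ply 1, O at .X./OOX/.X. | (0,0)=-1→OX./OOX/.X.; (0,2)=+1→.XO/OOX/.X.*; (2,0)=-1→.X./OOX/OX.; (2,2)=-1→.X./OOX/.XO
ply 2: .XO/OOX/.X. is terminal -1 (X); from .X./OOX/.X. depth 6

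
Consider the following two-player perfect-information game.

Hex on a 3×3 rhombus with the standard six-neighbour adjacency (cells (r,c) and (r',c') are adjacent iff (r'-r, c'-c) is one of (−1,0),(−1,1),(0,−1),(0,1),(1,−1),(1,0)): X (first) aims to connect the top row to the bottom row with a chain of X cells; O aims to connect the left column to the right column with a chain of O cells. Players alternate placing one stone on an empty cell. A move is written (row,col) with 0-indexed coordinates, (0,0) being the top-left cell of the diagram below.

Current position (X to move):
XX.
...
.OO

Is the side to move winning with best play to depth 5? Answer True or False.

X winning at [XX./.../.OO]: True

[XX./.../.OO] X move#1: (0,2):-1/XXX/.../.OO, (1,0):-1/XX./X../.OO, (1,1):-1/XX./.X./.OO, (1,2):-1/XX./..X/.OO, (2,0):+1/XX./.../XOO*
[XX./.../XOO] O move#2: (0,2):-1/XXO/.../XOO*, (1,0):-1/XX./O../XOO, (1,1):-1/XX./.O./XOO, (1,2):-1/XX./..O/XOO
[XXO/.../XOO] X move#3: (1,0):+1/XXO/X../XOO*, (1,1):+1/XXO/.X./XOO, (1,2):+1/XXO/..X/XOO
[XXO/X../XOO] end (terminal -1, O#4); searched XX./.../.OO to 5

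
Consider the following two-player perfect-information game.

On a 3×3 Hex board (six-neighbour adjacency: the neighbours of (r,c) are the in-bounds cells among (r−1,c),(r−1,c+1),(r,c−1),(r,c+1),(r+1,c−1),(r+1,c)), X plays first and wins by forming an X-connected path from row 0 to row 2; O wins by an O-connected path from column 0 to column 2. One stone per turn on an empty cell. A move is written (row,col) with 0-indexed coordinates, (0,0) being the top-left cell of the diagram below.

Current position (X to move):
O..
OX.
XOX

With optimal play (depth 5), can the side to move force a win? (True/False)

[O../OX./XOX] X move#1: (0,1):+1/OX./OX./XOX*, (0,2):+1/O.X/OX./XOX, (1,2):+1/O../OXX/XOX
[OX./OX./XOX] end (terminal -1, O#2); searched O../OX./XOX to 5

X winning at [O../OX./XOX]: True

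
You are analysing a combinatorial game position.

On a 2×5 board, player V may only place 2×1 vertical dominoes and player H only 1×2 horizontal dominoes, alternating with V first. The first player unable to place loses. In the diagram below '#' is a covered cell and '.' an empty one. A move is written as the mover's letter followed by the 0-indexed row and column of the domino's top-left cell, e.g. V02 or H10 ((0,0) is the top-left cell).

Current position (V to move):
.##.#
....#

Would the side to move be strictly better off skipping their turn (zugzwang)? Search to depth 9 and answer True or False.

p1 V@[.##.#/....#]: V00[###.#/#...#]-1* V03[.####/...##]-1
p2 H@[###.#/#...#]: H11[###.#/###.#]-1 H12[###.#/#.###]+1*
p3 V@[###.#/#.###] terminal -1; root [.##.#/....#] d9
suppose V passes — search the same position with H to move:
pass> p1 H@[.##.#/....#]: H10[.##.#/##..#]-1* H11[.##.#/.##.#]-1 H12[.##.#/..###]-1
pass> p2 V@[.##.#/##..#]: V03[.####/##.##]+1*
pass> p3 H@[.####/##.##] terminal -1; root [.##.#/....#] d9
for V: play -1, pass +1

zugzwang(.##.#/....#, V) = True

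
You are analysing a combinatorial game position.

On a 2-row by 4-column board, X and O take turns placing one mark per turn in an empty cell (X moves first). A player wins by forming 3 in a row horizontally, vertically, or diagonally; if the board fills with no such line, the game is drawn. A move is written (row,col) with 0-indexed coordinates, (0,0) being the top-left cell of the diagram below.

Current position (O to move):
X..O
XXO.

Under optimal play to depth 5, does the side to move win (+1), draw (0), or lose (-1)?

ply 1, O at X..O/XXO. | (0,1)=+0→XO.O/XXO.*; (0,2)=+0→X.OO/XXO.; (1,3)=+0→X..O/XXOO
ply 2, X at XO.O/XXO. | (0,2)=+0→XOXO/XXO.*; (1,3)=-1→XO.O/XXOX
ply 3, O at XOXO/XXO. | (1,3)=+0→XOXO/XXOO*
ply 4: XOXO/XXOO is terminal +0 (X); from X..O/XXO. depth 5

value(X..O/XXO., O) = 0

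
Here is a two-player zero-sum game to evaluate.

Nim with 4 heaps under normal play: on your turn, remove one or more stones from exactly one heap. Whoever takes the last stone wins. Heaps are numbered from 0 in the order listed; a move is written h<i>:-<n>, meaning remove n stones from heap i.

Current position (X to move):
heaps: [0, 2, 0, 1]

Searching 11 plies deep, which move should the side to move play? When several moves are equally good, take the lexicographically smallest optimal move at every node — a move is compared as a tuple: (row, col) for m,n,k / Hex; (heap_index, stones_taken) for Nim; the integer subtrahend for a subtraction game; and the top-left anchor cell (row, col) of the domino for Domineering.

p1 X@[(0,2,0,1)]: h1:-1[(0,1,0,1)]+1* h1:-2[(0,0,0,1)]-1 h3:-1[(0,2,0,0)]-1
p2 O@[(0,1,0,1)]: h1:-1[(0,0,0,1)]-1* h3:-1[(0,1,0,0)]-1
p3 X@[(0,0,0,1)]: h3:-1[(0,0,0,0)]+1*
p4 O@[(0,0,0,0)] terminal -1; root [(0,2,0,1)] d11

X's best at [(0,2,0,1)]: h1:-1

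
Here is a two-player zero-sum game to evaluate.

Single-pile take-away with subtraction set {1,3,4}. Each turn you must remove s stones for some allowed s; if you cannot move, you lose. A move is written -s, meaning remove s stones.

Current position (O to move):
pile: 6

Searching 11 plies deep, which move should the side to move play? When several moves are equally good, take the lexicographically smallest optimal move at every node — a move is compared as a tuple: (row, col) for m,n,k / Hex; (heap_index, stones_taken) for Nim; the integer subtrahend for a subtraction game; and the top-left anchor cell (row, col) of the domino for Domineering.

[6] O move#1: -1:-1/5, -3:-1/3, -4:+1/2*
[2] X move#2: -1:-1/1*
[1] O move#3: -1:+1/0*
[0] end (terminal -1, X#4); searched 6 to 11

O's best at [6]: -4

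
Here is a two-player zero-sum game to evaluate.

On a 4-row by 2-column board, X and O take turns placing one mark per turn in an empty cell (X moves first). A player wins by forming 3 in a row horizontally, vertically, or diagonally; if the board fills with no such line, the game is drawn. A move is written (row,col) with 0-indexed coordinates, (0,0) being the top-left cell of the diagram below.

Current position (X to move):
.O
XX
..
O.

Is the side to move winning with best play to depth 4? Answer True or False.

X winning at [.O/XX/../O.]: False

[.O/XX/../O.] X move#1: (0,0):+0/XO/XX/../O.*, (2,0):+0/.O/XX/X./O., (2,1):+0/.O/XX/.X/O., (3,1):+0/.O/XX/../OX
[XO/XX/../O.] O move#2: (2,0):+0/XO/XX/O./O.*, (2,1):-1/XO/XX/.O/O., (3,1):-1/XO/XX/../OO
[XO/XX/O./O.] X move#3: (2,1):+0/XO/XX/OX/O.*, (3,1):+0/XO/XX/O./OX
[XO/XX/OX/O.] O move#4: (3,1):+0/XO/XX/OX/OO*
[XO/XX/OX/OO] end (terminal +0, X#5); searched .O/XX/../O. to 4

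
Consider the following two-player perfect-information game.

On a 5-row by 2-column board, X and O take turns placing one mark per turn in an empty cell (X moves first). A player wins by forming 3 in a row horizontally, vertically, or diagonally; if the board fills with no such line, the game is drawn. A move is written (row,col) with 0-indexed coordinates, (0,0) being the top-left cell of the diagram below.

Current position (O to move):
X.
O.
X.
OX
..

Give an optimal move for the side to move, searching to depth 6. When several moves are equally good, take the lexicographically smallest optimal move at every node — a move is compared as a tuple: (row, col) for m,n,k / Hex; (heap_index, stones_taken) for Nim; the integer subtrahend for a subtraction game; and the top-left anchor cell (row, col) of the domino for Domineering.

O's best at [X./O./X./OX/..]: (1,1)

ply 1, O at X./O./X./OX/.. | (0,1)=-1→XO/O./X./OX/..; (1,1)=+0→X./OO/X./OX/..*; (2,1)=+0→X./O./XO/OX/..; (4,0)=-1→X./O./X./OX/O.; (4,1)=+0→X./O./X./OX/.O
ply 2, X at X./OO/X./OX/.. | (0,1)=+0→XX/OO/X./OX/..*; (2,1)=+0→X./OO/XX/OX/..; (4,0)=+0→X./OO/X./OX/X.; (4,1)=+0→X./OO/X./OX/.X
ply 3, O at XX/OO/X./OX/.. | (2,1)=+0→XX/OO/XO/OX/..*; (4,0)=+0→XX/OO/X./OX/O.; (4,1)=+0→XX/OO/X./OX/.O
ply 4, X at XX/OO/XO/OX/.. | (4,0)=+0→XX/OO/XO/OX/X.*; (4,1)=+0→XX/OO/XO/OX/.X
ply 5, O at XX/OO/XO/OX/X. | (4,1)=+0→XX/OO/XO/OX/XO*
ply 6: XX/OO/XO/OX/XO is terminal +0 (X); from X./O./X./OX/.. depth 6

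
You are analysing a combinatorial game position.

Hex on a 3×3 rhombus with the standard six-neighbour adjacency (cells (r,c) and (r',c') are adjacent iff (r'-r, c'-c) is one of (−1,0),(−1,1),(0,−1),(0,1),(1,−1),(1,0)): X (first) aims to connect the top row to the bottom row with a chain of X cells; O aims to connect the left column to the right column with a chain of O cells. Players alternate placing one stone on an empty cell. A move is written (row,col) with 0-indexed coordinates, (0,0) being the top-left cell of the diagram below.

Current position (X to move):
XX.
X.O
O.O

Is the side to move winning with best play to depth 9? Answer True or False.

X winning at [XX./X.O/O.O]: False

[XX./X.O/O.O] X move#1: (0,2):-1/XXX/X.O/O.O*, (1,1):-1/XX./XXO/O.O, (2,1):-1/XX./X.O/OXO
[XXX/X.O/O.O] O move#2: (1,1):+1/XXX/XOO/O.O*, (2,1):+1/XXX/X.O/OOO
[XXX/XOO/O.O] end (terminal -1, X#3); searched XX./X.O/O.O to 9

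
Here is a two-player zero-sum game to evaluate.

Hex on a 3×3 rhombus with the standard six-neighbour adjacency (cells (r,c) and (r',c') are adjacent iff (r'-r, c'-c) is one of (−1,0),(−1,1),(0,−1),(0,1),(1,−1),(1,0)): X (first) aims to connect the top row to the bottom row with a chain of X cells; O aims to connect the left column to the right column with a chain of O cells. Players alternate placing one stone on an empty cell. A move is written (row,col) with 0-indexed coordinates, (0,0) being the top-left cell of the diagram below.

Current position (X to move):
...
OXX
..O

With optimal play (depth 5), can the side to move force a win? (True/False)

p1 X@[.../OXX/..O]: (0,0)[X../OXX/..O]+1* (0,1)[.X./OXX/..O]+1 (0,2)[..X/OXX/..O]+1 (2,0)[.../OXX/X.O]+1 (2,1)[.../OXX/.XO]+1
p2 O@[X../OXX/..O]: (0,1)[XO./OXX/..O]-1* (0,2)[X.O/OXX/..O]-1 (2,0)[X../OXX/O.O]-1 (2,1)[X../OXX/.OO]-1
p3 X@[XO./OXX/..O]: (0,2)[XOX/OXX/..O]+1* (2,0)[XO./OXX/X.O]-1 (2,1)[XO./OXX/.XO]-1
p4 O@[XOX/OXX/..O]: (2,0)[XOX/OXX/O.O]-1* (2,1)[XOX/OXX/.OO]-1
p5 X@[XOX/OXX/O.O]: (2,1)[XOX/OXX/OXO]+1*
p6 O@[XOX/OXX/OXO] terminal -1; root [.../OXX/..O] d5

X winning at [.../OXX/..O]: True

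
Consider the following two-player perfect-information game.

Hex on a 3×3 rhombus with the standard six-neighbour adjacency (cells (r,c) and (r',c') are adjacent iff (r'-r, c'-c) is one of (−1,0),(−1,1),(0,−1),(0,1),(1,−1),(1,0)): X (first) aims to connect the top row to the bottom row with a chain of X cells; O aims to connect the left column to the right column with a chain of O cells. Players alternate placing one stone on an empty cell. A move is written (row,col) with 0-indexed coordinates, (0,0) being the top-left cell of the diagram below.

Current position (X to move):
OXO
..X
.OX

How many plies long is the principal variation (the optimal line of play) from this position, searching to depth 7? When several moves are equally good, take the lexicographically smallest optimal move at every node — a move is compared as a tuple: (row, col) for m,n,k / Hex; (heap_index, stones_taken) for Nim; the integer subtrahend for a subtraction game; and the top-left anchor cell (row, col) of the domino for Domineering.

p1 X@[OXO/..X/.OX]: (1,0)[OXO/X.X/.OX]+1* (1,1)[OXO/.XX/.OX]+1 (2,0)[OXO/..X/XOX]+1
p2 O@[OXO/X.X/.OX]: (1,1)[OXO/XOX/.OX]-1* (2,0)[OXO/X.X/OOX]-1
p3 X@[OXO/XOX/.OX]: (2,0)[OXO/XOX/XOX]+1*
p4 O@[OXO/XOX/XOX] terminal -1; root [OXO/..X/.OX] d7

PV length from [OXO/..X/.OX]: 3 plies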